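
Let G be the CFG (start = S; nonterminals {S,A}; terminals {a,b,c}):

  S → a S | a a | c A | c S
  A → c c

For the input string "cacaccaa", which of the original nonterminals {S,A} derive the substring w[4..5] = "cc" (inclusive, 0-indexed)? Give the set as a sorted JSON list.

CNF form of G:
  S -> T0 A | T0 S | T1 S | T1 T1
  A -> T0 T0
  T0 -> c
  T1 -> a

CYK table (by increasing span), restricted to cells inside w[4..5]:
  T[4,4] 'c' = {T0}  orig:{}
  T[5,5] 'c' = {T0}  orig:{}
  T[4,5] 'cc' = {A}

Original NTs in T[4,5] deriving "cc": ["A"]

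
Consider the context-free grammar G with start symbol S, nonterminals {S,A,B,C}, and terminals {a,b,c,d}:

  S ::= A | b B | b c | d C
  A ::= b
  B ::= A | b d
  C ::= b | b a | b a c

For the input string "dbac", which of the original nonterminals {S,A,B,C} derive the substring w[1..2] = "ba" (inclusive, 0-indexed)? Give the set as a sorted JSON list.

Convert to CNF:
  S -> T0 B | T0 T3 | T1 C | b
  A -> b
  B -> T0 T1 | b
  C -> T0 T2 | T0 X4 | b
  T0 -> b
  T1 -> d
  T2 -> a
  T3 -> c
  X4 -> T2 T3

Fill CYK table bottom-up (cells [i..j] with 1 ≤ i ≤ j ≤ 2 only):
  [1..1]={A,B,C,S,T0}  "b"  orig:{A,B,C,S}
  [2..2]={T2}  "a"  orig:{}
  [1..2]={C}  "ba"

Original NTs in T[1,2] deriving "ba": ["C"]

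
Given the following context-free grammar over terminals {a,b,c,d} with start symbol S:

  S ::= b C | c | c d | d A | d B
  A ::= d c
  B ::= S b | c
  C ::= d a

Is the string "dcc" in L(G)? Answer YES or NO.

Convert to CNF:
  S -> T0 A | T0 B | T1 T0 | T2 C | c
  A -> T0 T1
  B -> S T2 | c
  C -> T0 T3
  T0 -> d
  T1 -> c
  T2 -> b
  T3 -> a

Fill CYK table bottom-up:
  T[0,0] 'd' = {T0}  orig:{}
  T[1,1] 'c' = {B,S,T1}  orig:{B,S}
  T[2,2] 'c' = {B,S,T1}  orig:{B,S}
  T[0,1] 'dc' = {A,S}
  T[1,2] 'cc' = ∅
  T[0,2] 'dcc' = ∅

S ∉ T[0,2] ⇒ NO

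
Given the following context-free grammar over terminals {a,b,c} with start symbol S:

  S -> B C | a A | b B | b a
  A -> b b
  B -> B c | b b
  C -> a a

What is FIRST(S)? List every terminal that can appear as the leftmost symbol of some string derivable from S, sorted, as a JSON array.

FIRST iteration:
iter 1:
  A via A→b b: +{b}
  B via B→b b: +{b}
  C via C→a a: +{a}
  S via S→B C: +{b}
  S via S→a A: +{a}
  S: {a,b}  A: {b}  B: {b}  C: {a}
iter 2: done
  S: {a,b}  A: {b}  B: {b}  C: {a}

FIRST(S) = ["a", "b"]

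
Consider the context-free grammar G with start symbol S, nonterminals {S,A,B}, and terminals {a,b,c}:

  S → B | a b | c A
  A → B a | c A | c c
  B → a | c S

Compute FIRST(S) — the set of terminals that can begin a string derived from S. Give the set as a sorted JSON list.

FIRST sets, iterate to fixpoint:
[1]
  A via A→c A: +{c}
  B via B→a: +{a}
  B via B→c S: +{c}
  S via S→B: +{a,c}
  FIRST[S]={a,c}  FIRST[A]={c}  FIRST[B]={a,c}
[2]
  A via A→B a: +{a}
  FIRST[S]={a,c}  FIRST[A]={a,c}  FIRST[B]={a,c}
[3] done
  FIRST[S]={a,c}  FIRST[A]={a,c}  FIRST[B]={a,c}

FIRST(S) = ["a", "c"]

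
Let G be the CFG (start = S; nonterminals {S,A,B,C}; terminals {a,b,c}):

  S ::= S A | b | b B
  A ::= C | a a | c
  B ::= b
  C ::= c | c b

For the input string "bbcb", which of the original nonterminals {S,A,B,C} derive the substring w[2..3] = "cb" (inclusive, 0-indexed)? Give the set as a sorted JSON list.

Convert to CNF:
  S -> S A | T2 B | b
  A -> T0 T0 | T1 T2 | c
  B -> b
  C -> T1 T2 | c
  T0 -> a
  T1 -> c
  T2 -> b

CYK fill (cells [i..j] with 2 ≤ i ≤ j ≤ 3 only):
  T[2,2] 'c' = {A,C,T1}  orig:{A,C}
  T[3,3] 'b' = {B,S,T2}  orig:{B,S}
  T[2,3] 'cb' = {A,C}

Original NTs in T[2,3] deriving "cb": ["A", "C"]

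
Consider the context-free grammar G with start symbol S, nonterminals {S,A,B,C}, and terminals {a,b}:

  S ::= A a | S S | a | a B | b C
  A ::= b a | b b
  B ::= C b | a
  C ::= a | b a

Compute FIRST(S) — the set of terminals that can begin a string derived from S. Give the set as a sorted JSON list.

Compute FIRST by fixpoint:
iter 1:
  A via A→b a: +{b}
  B via B→a: +{a}
  C via C→a: +{a}
  C via C→b a: +{b}
  S via S→A a: +{b}
  S via S→a: +{a}
  S: {a,b}  A: {b}  B: {a}  C: {a,b}
iter 2:
  B via B→C b: +{b}
  S: {a,b}  A: {b}  B: {a,b}  C: {a,b}
iter 3: (stable)
  S: {a,b}  A: {b}  B: {a,b}  C: {a,b}

FIRST(S) = ["a", "b"]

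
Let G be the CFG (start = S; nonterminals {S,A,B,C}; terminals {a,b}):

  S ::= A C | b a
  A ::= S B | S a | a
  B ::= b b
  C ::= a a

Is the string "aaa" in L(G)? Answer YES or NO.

CNF form of G:
  S -> A C | T1 T0
  A -> S B | S T0 | a
  B -> T1 T1
  C -> T0 T0
  T0 -> a
  T1 -> b

Fill CYK table bottom-up:
  cell(0,0) a: {A,T0}  orig:{A}
  cell(1,1) a: {A,T0}  orig:{A}
  cell(2,2) a: {A,T0}  orig:{A}
  cell(0,1) aa: {C}
  cell(1,2) aa: {C}
  cell(0,2) aaa: {S}

S ∈ T[0,2] ⇒ YES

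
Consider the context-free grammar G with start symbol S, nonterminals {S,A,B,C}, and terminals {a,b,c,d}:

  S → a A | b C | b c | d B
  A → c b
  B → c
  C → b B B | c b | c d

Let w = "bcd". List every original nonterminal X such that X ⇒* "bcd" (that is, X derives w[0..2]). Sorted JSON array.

Convert to CNF:
  S -> T1 C | T1 T0 | T2 B | T3 A
  A -> T0 T1
  B -> c
  C -> T0 T1 | T0 T2 | T1 X4
  T0 -> c
  T1 -> b
  T2 -> d
  T3 -> a
  X4 -> B B

Fill CYK table bottom-up, restricted to cells inside w[0..2]:
  cell(0,0) b: {T1}  orig:{}
  cell(1,1) c: {B,T0}  orig:{B}
  cell(2,2) d: {T2}  orig:{}
  cell(0,1) bc: {S}
  cell(1,2) cd: {C}
  cell(0,2) bcd: {S}

Original NTs in T[0,2] deriving "bcd": ["S"]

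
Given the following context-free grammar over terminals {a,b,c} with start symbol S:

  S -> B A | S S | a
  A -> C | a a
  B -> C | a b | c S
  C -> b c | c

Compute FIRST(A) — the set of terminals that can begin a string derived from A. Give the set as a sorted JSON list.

FIRST iteration:
round 1:
  A via A→a a: +{a}
  B via B→a b: +{a}
  B via B→c S: +{c}
  C via C→b c: +{b}
  C via C→c: +{c}
  S via S→B A: +{a,c}
  FIRST[S]={a,c}  FIRST[A]={a}  FIRST[B]={a,c}  FIRST[C]={b,c}
round 2:
  A via A→C: +{b,c}
  B via B→C: +{b}
  S via S→B A: +{b}
  FIRST[S]={a,b,c}  FIRST[A]={a,b,c}  FIRST[B]={a,b,c}  FIRST[C]={b,c}
round 3: (stable)
  FIRST[S]={a,b,c}  FIRST[A]={a,b,c}  FIRST[B]={a,b,c}  FIRST[C]={b,c}

FIRST(A) = ["a", "b", "c"]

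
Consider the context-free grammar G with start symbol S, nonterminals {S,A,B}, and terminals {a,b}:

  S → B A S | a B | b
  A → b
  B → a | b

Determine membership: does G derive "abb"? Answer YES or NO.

CNF form of G:
  S -> B X1 | T0 B | b
  A -> b
  B -> a | b
  T0 -> a
  X1 -> A S

CYK fill:
  [0..0]={B,T0}  "a"  orig:{B}
  [1..1]={A,B,S}  "b"
  [2..2]={A,B,S}  "b"
  [0..1]={S}  "ab"
  [1..2]={X1}  "bb"  orig:{}
  [0..2]={S}  "abb"

S ∈ T[0,2] ⇒ YES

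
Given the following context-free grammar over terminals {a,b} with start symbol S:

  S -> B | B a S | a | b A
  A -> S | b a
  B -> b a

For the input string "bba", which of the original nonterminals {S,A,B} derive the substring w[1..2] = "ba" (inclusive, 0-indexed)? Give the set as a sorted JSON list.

CNF form of G:
  S -> B X3 | T1 A | T1 T0 | a
  A -> B X2 | T1 A | T1 T0 | a
  B -> T1 T0
  T0 -> a
  T1 -> b
  X2 -> T0 S
  X3 -> T0 S

CYK table (by increasing span) (cells [i..j] with 1 ≤ i ≤ j ≤ 2 only):
  cell(1,1) b: {T1}  orig:{}
  cell(2,2) a: {A,S,T0}  orig:{A,S}
  cell(1,2) ba: {A,B,S}

Original NTs in T[1,2] deriving "ba": ["A", "B", "S"]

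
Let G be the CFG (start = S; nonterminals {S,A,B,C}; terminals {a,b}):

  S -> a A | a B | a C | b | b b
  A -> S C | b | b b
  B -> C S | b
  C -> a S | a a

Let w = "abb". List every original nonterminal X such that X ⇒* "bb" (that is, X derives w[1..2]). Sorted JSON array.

Convert to CNF:
  S -> T0 T0 | T1 A | T1 B | T1 C | b
  A -> S C | T0 T0 | b
  B -> C S | b
  C -> T1 S | T1 T1
  T0 -> b
  T1 -> a

Fill CYK table bottom-up (cells [i..j] with 1 ≤ i ≤ j ≤ 2 only):
  T[1,1] 'b' = {A,B,S,T0}  orig:{A,B,S}
  T[2,2] 'b' = {A,B,S,T0}  orig:{A,B,S}
  T[1,2] 'bb' = {A,S}

Original NTs in T[1,2] deriving "bb": ["A", "S"]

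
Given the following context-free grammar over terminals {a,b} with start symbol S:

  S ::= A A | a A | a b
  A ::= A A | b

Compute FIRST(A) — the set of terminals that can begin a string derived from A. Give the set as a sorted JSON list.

FIRST sets, iterate to fixpoint:
iter 1:
  A via A→b: +{b}
  S via S→A A: +{b}
  S via S→a A: +{a}
  FIRST(S)={a,b}  FIRST(A)={b}
iter 2: — fixpoint
  FIRST(S)={a,b}  FIRST(A)={b}

FIRST(A) = ["b"]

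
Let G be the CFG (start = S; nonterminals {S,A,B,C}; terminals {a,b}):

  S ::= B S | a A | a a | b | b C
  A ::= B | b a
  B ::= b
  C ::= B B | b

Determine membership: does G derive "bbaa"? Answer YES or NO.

CNF form of G:
  S -> B S | T0 C | T1 A | T1 T1 | b
  A -> T0 T1 | b
  B -> b
  C -> B B | b
  T0 -> b
  T1 -> a

Fill CYK table bottom-up:
  T[0,0] 'b' = {A,B,C,S,T0}  orig:{A,B,C,S}
  T[1,1] 'b' = {A,B,C,S,T0}  orig:{A,B,C,S}
  T[2,2] 'a' = {T1}  orig:{}
  T[3,3] 'a' = {T1}  orig:{}
  T[0,1] 'bb' = {C,S}
  T[1,2] 'ba' = {A}
  T[2,3] 'aa' = {S}
  T[0,2] 'bba' = ∅
  T[1,3] 'baa' = {S}
  T[0,3] 'bbaa' = {S}

S ∈ T[0,3] ⇒ YES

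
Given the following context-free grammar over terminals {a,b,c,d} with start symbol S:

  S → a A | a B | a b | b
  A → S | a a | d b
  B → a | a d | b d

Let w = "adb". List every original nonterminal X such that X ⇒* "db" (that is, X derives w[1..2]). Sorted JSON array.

Convert to CNF:
  S -> T0 A | T0 B | T0 T1 | b
  A -> T0 A | T0 B | T0 T0 | T0 T1 | T2 T1 | b
  B -> T0 T2 | T1 T2 | a
  T0 -> a
  T1 -> b
  T2 -> d

CYK table (by increasing span) (cells [i..j] with 1 ≤ i ≤ j ≤ 2 only):
  cell(1,1) d: {T2}  orig:{}
  cell(2,2) b: {A,S,T1}  orig:{A,S}
  cell(1,2) db: {A}

Original NTs in T[1,2] deriving "db": ["A"]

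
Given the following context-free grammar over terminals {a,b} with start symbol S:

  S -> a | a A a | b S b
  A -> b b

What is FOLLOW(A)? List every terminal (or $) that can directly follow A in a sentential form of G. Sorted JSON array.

Compute FIRST by fixpoint:
[1]
  A via A→b b: +{b}
  S via S→a: +{a}
  S via S→b S b: +{b}
  S: {a,b}  A: {b}
[2] done
  S: {a,b}  A: {b}

FOLLOW sets:
initialize: $ ∈ FOLLOW(S)
[1]
  S→a A a: FOLLOW(A) ⊇ FIRST(a) = {a}; new: +{a}
  S→b S b: FOLLOW(S) ⊇ FIRST(b) = {b}; new: +{b}
  FOLLOW[S]={$,b}  FOLLOW[A]={a}
[2] (no change)
  FOLLOW[S]={$,b}  FOLLOW[A]={a}

FOLLOW(A) = ["a"]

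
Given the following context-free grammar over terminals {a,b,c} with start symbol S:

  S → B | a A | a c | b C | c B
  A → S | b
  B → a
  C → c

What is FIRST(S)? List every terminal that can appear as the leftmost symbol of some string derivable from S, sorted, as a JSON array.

FIRST iteration:
iter 1:
  A via A→b: +{b}
  B via B→a: +{a}
  C via C→c: +{c}
  S via S→B: +{a}
  S via S→b C: +{b}
  S via S→c B: +{c}
  FIRST(S)={a,b,c}  FIRST(A)={b}  FIRST(B)={a}  FIRST(C)={c}
iter 2:
  A via A→S: +{a,c}
  FIRST(S)={a,b,c}  FIRST(A)={a,b,c}  FIRST(B)={a}  FIRST(C)={c}
iter 3: done
  FIRST(S)={a,b,c}  FIRST(A)={a,b,c}  FIRST(B)={a}  FIRST(C)={c}

FIRST(S) = ["a", "b", "c"]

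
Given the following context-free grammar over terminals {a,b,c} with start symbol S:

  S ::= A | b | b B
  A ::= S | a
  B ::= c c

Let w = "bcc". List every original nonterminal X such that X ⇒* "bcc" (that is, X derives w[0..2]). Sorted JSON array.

Convert to CNF:
  S -> T0 B | a | b
  A -> T0 B | a | b
  B -> T1 T1
  T0 -> b
  T1 -> c

CYK table (by increasing span) (cells [i..j] with 0 ≤ i ≤ j ≤ 2 only):
  [0..0]={A,S,T0}  "b"  orig:{A,S}
  [1..1]={T1}  "c"  orig:{}
  [2..2]={T1}  "c"  orig:{}
  [0..1]=∅  "bc"
  [1..2]={B}  "cc"
  [0..2]={A,S}  "bcc"

Original NTs in T[0,2] deriving "bcc": ["A", "S"]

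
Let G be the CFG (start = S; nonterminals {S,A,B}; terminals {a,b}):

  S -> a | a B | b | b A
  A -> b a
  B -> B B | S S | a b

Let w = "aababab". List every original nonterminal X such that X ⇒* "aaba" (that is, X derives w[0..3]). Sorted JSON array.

CNF form of G:
  S -> T0 A | T1 B | a | b
  A -> T0 T1
  B -> B B | S S | T1 T0
  T0 -> b
  T1 -> a

CYK table (by increasing span) — only the sub-triangle for w[0..3]:
  T[0,0] 'a' = {S,T1}  orig:{S}
  T[1,1] 'a' = {S,T1}  orig:{S}
  T[2,2] 'b' = {S,T0}  orig:{S}
  T[3,3] 'a' = {S,T1}  orig:{S}
  T[0,1] 'aa' = {B}
  T[1,2] 'ab' = {B}
  T[2,3] 'ba' = {A,B}
  T[0,2] 'aab' = {S}
  T[1,3] 'aba' = {S}
  T[0,3] 'aaba' = {B}

Original NTs in T[0,3] deriving "aaba": ["B"]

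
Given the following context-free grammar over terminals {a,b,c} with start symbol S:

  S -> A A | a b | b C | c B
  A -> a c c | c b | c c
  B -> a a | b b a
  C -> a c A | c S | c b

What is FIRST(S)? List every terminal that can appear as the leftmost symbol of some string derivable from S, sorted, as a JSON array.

Compute FIRST by fixpoint:
pass 1:
  A via A→a c c: +{a}
  A via A→c b: +{c}
  B via B→a a: +{a}
  B via B→b b a: +{b}
  C via C→a c A: +{a}
  C via C→c S: +{c}
  S via S→A A: +{a,c}
  S via S→b C: +{b}
  FIRST(S)={a,b,c}  FIRST(A)={a,c}  FIRST(B)={a,b}  FIRST(C)={a,c}
pass 2: (stable)
  FIRST(S)={a,b,c}  FIRST(A)={a,c}  FIRST(B)={a,b}  FIRST(C)={a,c}

FIRST(S) = ["a", "b", "c"]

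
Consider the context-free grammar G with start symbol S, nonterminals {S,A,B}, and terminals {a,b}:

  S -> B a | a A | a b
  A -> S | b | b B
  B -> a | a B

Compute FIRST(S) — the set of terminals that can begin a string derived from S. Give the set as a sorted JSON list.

FIRST iteration:
[1]
  A via A→b: +{b}
  B via B→a: +{a}
  S via S→B a: +{a}
  FIRST(S)={a}  FIRST(A)={b}  FIRST(B)={a}
[2]
  A via A→S: +{a}
  FIRST(S)={a}  FIRST(A)={a,b}  FIRST(B)={a}
[3] (no change)
  FIRST(S)={a}  FIRST(A)={a,b}  FIRST(B)={a}

FIRST(S) = ["a"]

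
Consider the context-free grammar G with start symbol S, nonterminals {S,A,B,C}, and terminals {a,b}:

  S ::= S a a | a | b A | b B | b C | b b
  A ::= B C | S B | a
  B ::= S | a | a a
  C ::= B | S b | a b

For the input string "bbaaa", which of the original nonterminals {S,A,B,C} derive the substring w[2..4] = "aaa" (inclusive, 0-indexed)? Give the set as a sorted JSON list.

CNF form of G:
  S -> S X4 | T1 A | T1 B | T1 C | T1 T1 | a
  A -> B C | S B | a
  B -> S X2 | T0 T0 | T1 A | T1 B | T1 C | T1 T1 | a
  C -> S T1 | S X3 | T0 T0 | T0 T1 | T1 A | T1 B | T1 C | T1 T1 | a
  T0 -> a
  T1 -> b
  X2 -> T0 T0
  X3 -> T0 T0
  X4 -> T0 T0

CYK table (by increasing span), restricted to cells inside w[2..4]:
  [2..2]={A,B,C,S,T0}  "a"  orig:{A,B,C,S}
  [3..3]={A,B,C,S,T0}  "a"  orig:{A,B,C,S}
  [4..4]={A,B,C,S,T0}  "a"  orig:{A,B,C,S}
  [2..3]={A,B,C,X2,X3,X4}  "aa"  orig:{A,B,C}
  [3..4]={A,B,C,X2,X3,X4}  "aa"  orig:{A,B,C}
  [2..4]={A,B,C,S}  "aaa"

Original NTs in T[2,4] deriving "aaa": ["A", "B", "C", "S"]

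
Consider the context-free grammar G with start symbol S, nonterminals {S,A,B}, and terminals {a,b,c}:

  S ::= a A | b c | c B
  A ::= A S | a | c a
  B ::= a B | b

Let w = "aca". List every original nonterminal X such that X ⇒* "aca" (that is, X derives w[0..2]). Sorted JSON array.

Convert to CNF:
  S -> T0 B | T1 A | T2 T0
  A -> A S | T0 T1 | a
  B -> T1 B | b
  T0 -> c
  T1 -> a
  T2 -> b

CYK fill (cells [i..j] with 0 ≤ i ≤ j ≤ 2 only):
  cell(0,0) a: {A,T1}  orig:{A}
  cell(1,1) c: {T0}  orig:{}
  cell(2,2) a: {A,T1}  orig:{A}
  cell(0,1) ac: ∅
  cell(1,2) ca: {A}
  cell(0,2) aca: {S}

Original NTs in T[0,2] deriving "aca": ["S"]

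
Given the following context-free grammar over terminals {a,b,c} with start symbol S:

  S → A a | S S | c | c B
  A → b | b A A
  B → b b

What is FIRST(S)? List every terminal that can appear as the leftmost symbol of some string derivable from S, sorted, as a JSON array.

FIRST iteration:
[1]
  A via A→b: +{b}
  B via B→b b: +{b}
  S via S→A a: +{b}
  S via S→c: +{c}
  FIRST[S]={b,c}  FIRST[A]={b}  FIRST[B]={b}
[2] (no change)
  FIRST[S]={b,c}  FIRST[A]={b}  FIRST[B]={b}

FIRST(S) = ["b", "c"]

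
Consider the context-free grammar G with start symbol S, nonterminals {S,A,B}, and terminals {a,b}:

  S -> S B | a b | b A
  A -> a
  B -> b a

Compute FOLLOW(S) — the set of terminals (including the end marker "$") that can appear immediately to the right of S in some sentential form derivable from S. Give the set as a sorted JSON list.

FIRST iteration:
iter 1:
  A via A→a: +{a}
  B via B→b a: +{b}
  S via S→a b: +{a}
  S via S→b A: +{b}
  FIRST(S)={a,b}  FIRST(A)={a}  FIRST(B)={b}
iter 2: — fixpoint
  FIRST(S)={a,b}  FIRST(A)={a}  FIRST(B)={b}

FOLLOW sets:
seed FOLLOW(S) with $
iter 1:
  S→S B: FOLLOW(S) ⊇ FIRST(B) = {b}; new: +{b}
  S→S B: FOLLOW(B) ⊇ FOLLOW(S) ⊇ {$,b}; new: +{$,b}
  S→b A: FOLLOW(A) ⊇ FOLLOW(S) ⊇ {$,b}; new: +{$,b}
  FOLLOW(S)={$,b}  FOLLOW(A)={$,b}  FOLLOW(B)={$,b}
iter 2: (stable)
  FOLLOW(S)={$,b}  FOLLOW(A)={$,b}  FOLLOW(B)={$,b}

FOLLOW(S) = ["$", "b"]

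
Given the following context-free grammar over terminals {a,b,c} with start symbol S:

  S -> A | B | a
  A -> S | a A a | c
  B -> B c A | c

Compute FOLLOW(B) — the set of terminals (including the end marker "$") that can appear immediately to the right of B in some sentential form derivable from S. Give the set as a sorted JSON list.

Compute FIRST by fixpoint:
pass 1:
  A via A→a A a: +{a}
  A via A→c: +{c}
  B via B→c: +{c}
  S via S→A: +{a,c}
  FIRST[S]={a,c}  FIRST[A]={a,c}  FIRST[B]={c}
pass 2: (no change)
  FIRST[S]={a,c}  FIRST[A]={a,c}  FIRST[B]={c}

FOLLOW iteration:
initialize: $ ∈ FOLLOW(S)
[1]
  A→a A a: FOLLOW(A) ⊇ FIRST(a) = {a}; new: +{a}
  B→B c A: FOLLOW(B) ⊇ FIRST(c) = {c}; new: +{c}
  B→B c A: FOLLOW(A) ⊇ FOLLOW(B) ⊇ {c}; new: +{c}
  S→A: FOLLOW(A) ⊇ FOLLOW(S) ⊇ {$}; new: +{$}
  S→B: FOLLOW(B) ⊇ FOLLOW(S) ⊇ {$}; new: +{$}
  FOLLOW[S]={$}  FOLLOW[A]={$,a,c}  FOLLOW[B]={$,c}
[2]
  A→S: FOLLOW(S) ⊇ FOLLOW(A) ⊇ {$,a,c}; new: +{a,c}
  S→B: FOLLOW(B) ⊇ FOLLOW(S) ⊇ {$,a,c}; new: +{a}
  FOLLOW[S]={$,a,c}  FOLLOW[A]={$,a,c}  FOLLOW[B]={$,a,c}
[3] (no change)
  FOLLOW[S]={$,a,c}  FOLLOW[A]={$,a,c}  FOLLOW[B]={$,a,c}

FOLLOW(B) = ["$", "a", "c"]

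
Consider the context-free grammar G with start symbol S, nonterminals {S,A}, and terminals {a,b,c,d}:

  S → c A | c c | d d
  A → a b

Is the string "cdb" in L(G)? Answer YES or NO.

CNF form of G:
  S -> T2 A | T2 T2 | T3 T3
  A -> T0 T1
  T0 -> a
  T1 -> b
  T2 -> c
  T3 -> d

CYK fill:
  [0..0]={T2}  "c"  orig:{}
  [1..1]={T3}  "d"  orig:{}
  [2..2]={T1}  "b"  orig:{}
  [0..1]=∅  "cd"
  [1..2]=∅  "db"
  [0..2]=∅  "cdb"

S ∉ T[0,2] ⇒ NO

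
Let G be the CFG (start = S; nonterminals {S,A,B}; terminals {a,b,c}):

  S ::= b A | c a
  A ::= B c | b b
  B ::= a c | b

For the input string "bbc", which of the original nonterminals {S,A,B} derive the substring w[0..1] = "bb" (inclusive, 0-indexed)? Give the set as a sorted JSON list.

Convert to CNF:
  S -> T0 T2 | T1 A
  A -> B T0 | T1 T1
  B -> T2 T0 | b
  T0 -> c
  T1 -> b
  T2 -> a

CYK table (by increasing span), restricted to cells inside w[0..1]:
  [0..0]={B,T1}  "b"  orig:{B}
  [1..1]={B,T1}  "b"  orig:{B}
  [0..1]={A}  "bb"

Original NTs in T[0,1] deriving "bb": ["A"]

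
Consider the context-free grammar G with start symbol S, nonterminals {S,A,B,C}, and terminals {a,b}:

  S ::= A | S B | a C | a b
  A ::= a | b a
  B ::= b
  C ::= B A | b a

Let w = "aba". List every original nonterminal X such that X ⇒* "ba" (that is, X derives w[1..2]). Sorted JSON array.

Convert to CNF:
  S -> S B | T0 T1 | T1 C | T1 T0 | a
  A -> T0 T1 | a
  B -> b
  C -> B A | T0 T1
  T0 -> b
  T1 -> a

CYK table (by increasing span), restricted to cells inside w[1..2]:
  cell(1,1) b: {B,T0}  orig:{B}
  cell(2,2) a: {A,S,T1}  orig:{A,S}
  cell(1,2) ba: {A,C,S}

Original NTs in T[1,2] deriving "ba": ["A", "C", "S"]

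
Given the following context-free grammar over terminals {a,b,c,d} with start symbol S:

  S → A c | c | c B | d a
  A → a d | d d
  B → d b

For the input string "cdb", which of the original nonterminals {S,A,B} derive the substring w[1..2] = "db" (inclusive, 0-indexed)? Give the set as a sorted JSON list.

CNF form of G:
  S -> A T3 | T1 T0 | T3 B | c
  A -> T0 T1 | T1 T1
  B -> T1 T2
  T0 -> a
  T1 -> d
  T2 -> b
  T3 -> c

CYK fill (cells [i..j] with 1 ≤ i ≤ j ≤ 2 only):
  [1..1]={T1}  "d"  orig:{}
  [2..2]={T2}  "b"  orig:{}
  [1..2]={B}  "db"

Original NTs in T[1,2] deriving "db": ["B"]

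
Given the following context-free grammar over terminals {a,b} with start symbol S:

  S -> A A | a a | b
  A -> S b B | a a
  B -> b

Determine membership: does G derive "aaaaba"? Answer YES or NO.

CNF form of G:
  S -> A A | T1 T1 | b
  A -> S X2 | T1 T1
  B -> b
  T0 -> b
  T1 -> a
  X2 -> T0 B

CYK table (by increasing span):
  T[0,0] 'a' = {T1}  orig:{}
  T[1,1] 'a' = {T1}  orig:{}
  T[2,2] 'a' = {T1}  orig:{}
  T[3,3] 'a' = {T1}  orig:{}
  T[4,4] 'b' = {B,S,T0}  orig:{B,S}
  T[5,5] 'a' = {T1}  orig:{}
  T[0,1] 'aa' = {A,S}
  T[1,2] 'aa' = {A,S}
  T[2,3] 'aa' = {A,S}
  T[3,4] 'ab' = ∅
  T[4,5] 'ba' = ∅
  T[0,2] 'aaa' = ∅
  T[1,3] 'aaa' = ∅
  T[2,4] 'aab' = ∅
  T[3,5] 'aba' = ∅
  T[0,3] 'aaaa' = {S}
  T[1,4] 'aaab' = ∅
  T[2,5] 'aaba' = ∅
  T[0,4] 'aaaab' = ∅
  T[1,5] 'aaaba' = ∅
  T[0,5] 'aaaaba' = ∅

S ∉ T[0,5] ⇒ NO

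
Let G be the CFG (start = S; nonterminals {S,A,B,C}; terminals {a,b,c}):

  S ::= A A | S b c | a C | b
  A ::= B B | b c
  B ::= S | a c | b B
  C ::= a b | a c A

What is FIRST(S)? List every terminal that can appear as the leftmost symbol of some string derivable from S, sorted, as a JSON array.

FIRST sets, iterate to fixpoint:
pass 1:
  A via A→b c: +{b}
  B via B→a c: +{a}
  B via B→b B: +{b}
  C via C→a b: +{a}
  S via S→A A: +{b}
  S via S→a C: +{a}
  FIRST(S)={a,b}  FIRST(A)={b}  FIRST(B)={a,b}  FIRST(C)={a}
pass 2:
  A via A→B B: +{a}
  FIRST(S)={a,b}  FIRST(A)={a,b}  FIRST(B)={a,b}  FIRST(C)={a}
pass 3: (no change)
  FIRST(S)={a,b}  FIRST(A)={a,b}  FIRST(B)={a,b}  FIRST(C)={a}

FIRST(S) = ["a", "b"]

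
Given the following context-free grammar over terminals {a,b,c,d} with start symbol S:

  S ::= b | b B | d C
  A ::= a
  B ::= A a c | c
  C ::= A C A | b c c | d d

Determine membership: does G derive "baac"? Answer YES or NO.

Convert to CNF:
  S -> T2 B | T3 C | b
  A -> a
  B -> A X4 | c
  C -> A X5 | T2 X6 | T3 T3
  T0 -> a
  T1 -> c
  T2 -> b
  T3 -> d
  X4 -> T0 T1
  X5 -> C A
  X6 -> T1 T1

CYK table (by increasing span):
  T[0,0] 'b' = {S,T2}  orig:{S}
  T[1,1] 'a' = {A,T0}  orig:{A}
  T[2,2] 'a' = {A,T0}  orig:{A}
  T[3,3] 'c' = {B,T1}  orig:{B}
  T[0,1] 'ba' = ∅
  T[1,2] 'aa' = ∅
  T[2,3] 'ac' = {X4}  orig:{}
  T[0,2] 'baa' = ∅
  T[1,3] 'aac' = {B}
  T[0,3] 'baac' = {S}

S ∈ T[0,3] ⇒ YES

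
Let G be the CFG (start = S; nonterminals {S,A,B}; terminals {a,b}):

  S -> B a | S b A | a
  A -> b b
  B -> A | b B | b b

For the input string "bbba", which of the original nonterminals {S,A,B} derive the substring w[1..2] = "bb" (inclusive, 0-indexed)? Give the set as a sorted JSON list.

Convert to CNF:
  S -> B T1 | S X2 | a
  A -> T0 T0
  B -> T0 B | T0 T0
  T0 -> b
  T1 -> a
  X2 -> T0 A

Fill CYK table bottom-up — only the sub-triangle for w[1..2]:
  [1..1]={T0}  "b"  orig:{}
  [2..2]={T0}  "b"  orig:{}
  [1..2]={A,B}  "bb"

Original NTs in T[1,2] deriving "bb": ["A", "B"]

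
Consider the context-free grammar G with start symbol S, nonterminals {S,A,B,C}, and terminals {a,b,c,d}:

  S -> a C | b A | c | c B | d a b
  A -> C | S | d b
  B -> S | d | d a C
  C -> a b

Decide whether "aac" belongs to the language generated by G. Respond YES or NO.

CNF form of G:
  S -> T0 C | T1 A | T2 B | T3 X7 | c
  A -> T0 C | T0 T1 | T1 A | T2 B | T3 T1 | T3 X4 | c
  B -> T0 C | T1 A | T2 B | T3 X5 | T3 X6 | c | d
  C -> T0 T1
  T0 -> a
  T1 -> b
  T2 -> c
  T3 -> d
  X4 -> T0 T1
  X5 -> T0 C
  X6 -> T0 T1
  X7 -> T0 T1

CYK table (by increasing span):
  cell(0,0) a: {T0}  orig:{}
  cell(1,1) a: {T0}  orig:{}
  cell(2,2) c: {A,B,S,T2}  orig:{A,B,S}
  cell(0,1) aa: ∅
  cell(1,2) ac: ∅
  cell(0,2) aac: ∅

S ∉ T[0,2] ⇒ NO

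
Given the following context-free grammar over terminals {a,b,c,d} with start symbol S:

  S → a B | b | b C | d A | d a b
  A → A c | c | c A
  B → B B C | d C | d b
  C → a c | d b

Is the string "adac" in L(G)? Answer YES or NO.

CNF form of G:
  S -> T1 A | T1 X5 | T2 C | T3 B | b
  A -> A T0 | T0 A | c
  B -> B X4 | T1 C | T1 T2
  C -> T1 T2 | T3 T0
  T0 -> c
  T1 -> d
  T2 -> b
  T3 -> a
  X4 -> B C
  X5 -> T3 T2

CYK fill:
  cell(0,0) a: {T3}  orig:{}
  cell(1,1) d: {T1}  orig:{}
  cell(2,2) a: {T3}  orig:{}
  cell(3,3) c: {A,T0}  orig:{A}
  cell(0,1) ad: ∅
  cell(1,2) da: ∅
  cell(2,3) ac: {C}
  cell(0,2) ada: ∅
  cell(1,3) dac: {B}
  cell(0,3) adac: {S}

S ∈ T[0,3] ⇒ YES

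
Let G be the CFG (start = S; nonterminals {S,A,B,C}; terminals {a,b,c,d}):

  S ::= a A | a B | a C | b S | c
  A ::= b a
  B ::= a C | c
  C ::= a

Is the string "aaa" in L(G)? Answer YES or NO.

Convert to CNF:
  S -> T0 S | T1 A | T1 B | T1 C | c
  A -> T0 T1
  B -> T1 C | c
  C -> a
  T0 -> b
  T1 -> a

Fill CYK table bottom-up:
  [0..0]={C,T1}  "a"  orig:{C}
  [1..1]={C,T1}  "a"  orig:{C}
  [2..2]={C,T1}  "a"  orig:{C}
  [0..1]={B,S}  "aa"
  [1..2]={B,S}  "aa"
  [0..2]={S}  "aaa"

S ∈ T[0,2] ⇒ YES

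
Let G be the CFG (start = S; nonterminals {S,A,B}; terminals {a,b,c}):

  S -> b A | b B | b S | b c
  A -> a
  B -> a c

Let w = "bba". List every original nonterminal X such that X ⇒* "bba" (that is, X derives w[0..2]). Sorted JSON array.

CNF form of G:
  S -> T2 A | T2 B | T2 S | T2 T1
  A -> a
  B -> T0 T1
  T0 -> a
  T1 -> c
  T2 -> b

Fill CYK table bottom-up — only the sub-triangle for w[0..2]:
  T[0,0] 'b' = {T2}  orig:{}
  T[1,1] 'b' = {T2}  orig:{}
  T[2,2] 'a' = {A,T0}  orig:{A}
  T[0,1] 'bb' = ∅
  T[1,2] 'ba' = {S}
  T[0,2] 'bba' = {S}

Original NTs in T[0,2] deriving "bba": ["S"]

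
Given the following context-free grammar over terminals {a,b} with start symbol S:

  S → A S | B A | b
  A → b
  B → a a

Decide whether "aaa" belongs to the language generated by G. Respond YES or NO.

Convert to CNF:
  S -> A S | B A | b
  A -> b
  B -> T0 T0
  T0 -> a

CYK table (by increasing span):
  [0..0]={T0}  "a"  orig:{}
  [1..1]={T0}  "a"  orig:{}
  [2..2]={T0}  "a"  orig:{}
  [0..1]={B}  "aa"
  [1..2]={B}  "aa"
  [0..2]=∅  "aaa"

S ∉ T[0,2] ⇒ NO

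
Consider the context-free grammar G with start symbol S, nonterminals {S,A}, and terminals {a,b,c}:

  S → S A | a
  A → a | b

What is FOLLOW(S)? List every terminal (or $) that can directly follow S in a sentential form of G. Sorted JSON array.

Compute FIRST by fixpoint:
round 1:
  A via A→a: +{a}
  A via A→b: +{b}
  S via S→a: +{a}
  FIRST(S)={a}  FIRST(A)={a,b}
round 2: (stable)
  FIRST(S)={a}  FIRST(A)={a,b}

Compute FOLLOW by fixpoint:
initialize: $ ∈ FOLLOW(S)
pass 1:
  S→S A: FOLLOW(S) ⊇ FIRST(A) = {a,b}; new: +{a,b}
  S→S A: FOLLOW(A) ⊇ FOLLOW(S) ⊇ {$,a,b}; new: +{$,a,b}
  S: {$,a,b}  A: {$,a,b}
pass 2: — fixpoint
  S: {$,a,b}  A: {$,a,b}

FOLLOW(S) = ["$", "a", "b"]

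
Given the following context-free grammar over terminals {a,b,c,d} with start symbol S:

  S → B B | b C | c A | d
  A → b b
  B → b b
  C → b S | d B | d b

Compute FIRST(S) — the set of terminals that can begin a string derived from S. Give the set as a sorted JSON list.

FIRST sets, iterate to fixpoint:
[1]
  A via A→b b: +{b}
  B via B→b b: +{b}
  C via C→b S: +{b}
  C via C→d B: +{d}
  S via S→B B: +{b}
  S via S→c A: +{c}
  S via S→d: +{d}
  FIRST(S)={b,c,d}  FIRST(A)={b}  FIRST(B)={b}  FIRST(C)={b,d}
[2] (no change)
  FIRST(S)={b,c,d}  FIRST(A)={b}  FIRST(B)={b}  FIRST(C)={b,d}

FIRST(S) = ["b", "c", "d"]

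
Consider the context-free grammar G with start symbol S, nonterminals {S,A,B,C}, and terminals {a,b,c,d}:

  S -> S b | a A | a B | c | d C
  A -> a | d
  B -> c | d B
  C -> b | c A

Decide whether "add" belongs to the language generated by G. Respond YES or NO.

CNF form of G:
  S -> S T2 | T0 C | T3 A | T3 B | c
  A -> a | d
  B -> T0 B | c
  C -> T1 A | b
  T0 -> d
  T1 -> c
  T2 -> b
  T3 -> a

Fill CYK table bottom-up:
  T[0,0] 'a' = {A,T3}  orig:{A}
  T[1,1] 'd' = {A,T0}  orig:{A}
  T[2,2] 'd' = {A,T0}  orig:{A}
  T[0,1] 'ad' = {S}
  T[1,2] 'dd' = ∅
  T[0,2] 'add' = ∅

S ∉ T[0,2] ⇒ NO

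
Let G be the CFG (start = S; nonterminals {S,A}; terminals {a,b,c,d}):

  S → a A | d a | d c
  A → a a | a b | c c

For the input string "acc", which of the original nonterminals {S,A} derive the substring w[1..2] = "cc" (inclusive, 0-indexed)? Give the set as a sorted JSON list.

CNF form of G:
  S -> T0 A | T3 T0 | T3 T2
  A -> T0 T0 | T0 T1 | T2 T2
  T0 -> a
  T1 -> b
  T2 -> c
  T3 -> d

CYK fill, restricted to cells inside w[1..2]:
  [1..1]={T2}  "c"  orig:{}
  [2..2]={T2}  "c"  orig:{}
  [1..2]={A}  "cc"

Original NTs in T[1,2] deriving "cc": ["A"]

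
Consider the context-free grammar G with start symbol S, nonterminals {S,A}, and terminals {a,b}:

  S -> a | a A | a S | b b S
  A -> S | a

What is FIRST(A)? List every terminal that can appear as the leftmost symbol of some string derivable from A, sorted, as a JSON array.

Compute FIRST by fixpoint:
[1]
  A via A→a: +{a}
  S via S→a: +{a}
  S via S→b b S: +{b}
  FIRST[S]={a,b}  FIRST[A]={a}
[2]
  A via A→S: +{b}
  FIRST[S]={a,b}  FIRST[A]={a,b}
[3] done
  FIRST[S]={a,b}  FIRST[A]={a,b}

FIRST(A) = ["a", "b"]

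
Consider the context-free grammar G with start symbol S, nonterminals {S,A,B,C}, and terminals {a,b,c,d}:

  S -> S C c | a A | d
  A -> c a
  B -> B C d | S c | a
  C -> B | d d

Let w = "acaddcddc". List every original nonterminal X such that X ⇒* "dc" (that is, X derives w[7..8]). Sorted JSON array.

Convert to CNF:
  S -> S X5 | T1 A | d
  A -> T0 T1
  B -> B X3 | S T0 | a
  C -> B X4 | S T0 | T2 T2 | a
  T0 -> c
  T1 -> a
  T2 -> d
  X3 -> C T2
  X4 -> C T2
  X5 -> C T0

CYK fill, restricted to cells inside w[7..8]:
  T[7,7] 'd' = {S,T2}  orig:{S}
  T[8,8] 'c' = {T0}  orig:{}
  T[7,8] 'dc' = {B,C}

Original NTs in T[7,8] deriving "dc": ["B", "C"]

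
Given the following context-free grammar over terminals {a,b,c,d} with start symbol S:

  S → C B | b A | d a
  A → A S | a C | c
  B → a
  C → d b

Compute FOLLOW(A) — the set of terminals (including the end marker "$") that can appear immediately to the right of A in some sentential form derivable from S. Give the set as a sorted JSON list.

Compute FIRST by fixpoint:
pass 1:
  A via A→a C: +{a}
  A via A→c: +{c}
  B via B→a: +{a}
  C via C→d b: +{d}
  S via S→C B: +{d}
  S via S→b A: +{b}
  FIRST(S)={b,d}  FIRST(A)={a,c}  FIRST(B)={a}  FIRST(C)={d}
pass 2: done
  FIRST(S)={b,d}  FIRST(A)={a,c}  FIRST(B)={a}  FIRST(C)={d}

FOLLOW sets:
FOLLOW(S) := {$}
iter 1:
  A→A S: FOLLOW(A) ⊇ FIRST(S) = {b,d}; new: +{b,d}
  A→A S: FOLLOW(S) ⊇ FOLLOW(A) ⊇ {b,d}; new: +{b,d}
  A→a C: FOLLOW(C) ⊇ FOLLOW(A) ⊇ {b,d}; new: +{b,d}
  S→C B: FOLLOW(C) ⊇ FIRST(B) = {a}; new: +{a}
  S→C B: FOLLOW(B) ⊇ FOLLOW(S) ⊇ {$,b,d}; new: +{$,b,d}
  S→b A: FOLLOW(A) ⊇ FOLLOW(S) ⊇ {$,b,d}; new: +{$}
  S: {$,b,d}  A: {$,b,d}  B: {$,b,d}  C: {a,b,d}
iter 2:
  A→a C: FOLLOW(C) ⊇ FOLLOW(A) ⊇ {$,b,d}; new: +{$}
  S: {$,b,d}  A: {$,b,d}  B: {$,b,d}  C: {$,a,b,d}
iter 3: — fixpoint
  S: {$,b,d}  A: {$,b,d}  B: {$,b,d}  C: {$,a,b,d}

FOLLOW(A) = ["$", "b", "d"]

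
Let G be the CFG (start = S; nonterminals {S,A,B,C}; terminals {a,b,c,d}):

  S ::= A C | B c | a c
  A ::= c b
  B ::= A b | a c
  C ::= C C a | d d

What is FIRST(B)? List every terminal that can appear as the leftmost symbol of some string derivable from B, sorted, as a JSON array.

FIRST sets, iterate to fixpoint:
iter 1:
  A via A→c b: +{c}
  B via B→A b: +{c}
  B via B→a c: +{a}
  C via C→d d: +{d}
  S via S→A C: +{c}
  S via S→B c: +{a}
  FIRST[S]={a,c}  FIRST[A]={c}  FIRST[B]={a,c}  FIRST[C]={d}
iter 2: (no change)
  FIRST[S]={a,c}  FIRST[A]={c}  FIRST[B]={a,c}  FIRST[C]={d}

FIRST(B) = ["a", "c"]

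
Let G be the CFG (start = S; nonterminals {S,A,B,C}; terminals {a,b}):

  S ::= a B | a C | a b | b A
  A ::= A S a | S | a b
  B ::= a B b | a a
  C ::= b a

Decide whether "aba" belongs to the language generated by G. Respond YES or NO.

CNF form of G:
  S -> T0 B | T0 C | T0 T1 | T1 A
  A -> A X2 | T0 B | T0 C | T0 T1 | T1 A
  B -> T0 T0 | T0 X3
  C -> T1 T0
  T0 -> a
  T1 -> b
  X2 -> S T0
  X3 -> B T1

CYK table (by increasing span):
  cell(0,0) a: {T0}  orig:{}
  cell(1,1) b: {T1}  orig:{}
  cell(2,2) a: {T0}  orig:{}
  cell(0,1) ab: {A,S}
  cell(1,2) ba: {C}
  cell(0,2) aba: {A,S,X2}  orig:{A,S}

S ∈ T[0,2] ⇒ YES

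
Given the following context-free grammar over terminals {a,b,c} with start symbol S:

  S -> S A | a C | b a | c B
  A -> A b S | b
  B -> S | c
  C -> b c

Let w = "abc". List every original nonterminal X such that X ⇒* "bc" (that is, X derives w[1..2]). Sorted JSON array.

Convert to CNF:
  S -> S A | T0 T1 | T1 C | T2 B
  A -> A X3 | b
  B -> S A | T0 T1 | T1 C | T2 B | c
  C -> T0 T2
  T0 -> b
  T1 -> a
  T2 -> c
  X3 -> T0 S

CYK fill (cells [i..j] with 1 ≤ i ≤ j ≤ 2 only):
  T[1,1] 'b' = {A,T0}  orig:{A}
  T[2,2] 'c' = {B,T2}  orig:{B}
  T[1,2] 'bc' = {C}

Original NTs in T[1,2] deriving "bc": ["C"]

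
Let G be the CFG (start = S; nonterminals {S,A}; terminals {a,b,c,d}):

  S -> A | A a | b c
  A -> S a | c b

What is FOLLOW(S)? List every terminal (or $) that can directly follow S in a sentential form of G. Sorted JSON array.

FIRST iteration:
[1]
  A via A→c b: +{c}
  S via S→A: +{c}
  S via S→b c: +{b}
  S: {b,c}  A: {c}
[2]
  A via A→S a: +{b}
  S: {b,c}  A: {b,c}
[3] — fixpoint
  S: {b,c}  A: {b,c}

FOLLOW sets:
initialize: $ ∈ FOLLOW(S)
pass 1:
  A→S a: FOLLOW(S) ⊇ FIRST(a) = {a}; new: +{a}
  S→A: FOLLOW(A) ⊇ FOLLOW(S) ⊇ {$,a}; new: +{$,a}
  FOLLOW[S]={$,a}  FOLLOW[A]={$,a}
pass 2: (no change)
  FOLLOW[S]={$,a}  FOLLOW[A]={$,a}

FOLLOW(S) = ["$", "a"]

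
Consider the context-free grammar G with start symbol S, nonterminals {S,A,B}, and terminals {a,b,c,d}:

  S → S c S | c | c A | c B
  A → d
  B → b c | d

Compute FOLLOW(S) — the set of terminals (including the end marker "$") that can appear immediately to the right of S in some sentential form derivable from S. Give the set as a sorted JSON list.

FIRST iteration:
iter 1:
  A via A→d: +{d}
  B via B→b c: +{b}
  B via B→d: +{d}
  S via S→c: +{c}
  FIRST[S]={c}  FIRST[A]={d}  FIRST[B]={b,d}
iter 2: done
  FIRST[S]={c}  FIRST[A]={d}  FIRST[B]={b,d}

FOLLOW sets:
seed FOLLOW(S) with $
iter 1:
  S→S c S: FOLLOW(S) ⊇ FIRST(c) = {c}; new: +{c}
  S→c A: FOLLOW(A) ⊇ FOLLOW(S) ⊇ {$,c}; new: +{$,c}
  S→c B: FOLLOW(B) ⊇ FOLLOW(S) ⊇ {$,c}; new: +{$,c}
  S: {$,c}  A: {$,c}  B: {$,c}
iter 2: — fixpoint
  S: {$,c}  A: {$,c}  B: {$,c}

FOLLOW(S) = ["$", "c"]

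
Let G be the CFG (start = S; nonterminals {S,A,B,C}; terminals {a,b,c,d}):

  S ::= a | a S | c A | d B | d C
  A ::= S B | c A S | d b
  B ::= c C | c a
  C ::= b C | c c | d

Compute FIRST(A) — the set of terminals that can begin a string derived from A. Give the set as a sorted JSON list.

Compute FIRST by fixpoint:
round 1:
  A via A→c A S: +{c}
  A via A→d b: +{d}
  B via B→c C: +{c}
  C via C→b C: +{b}
  C via C→c c: +{c}
  C via C→d: +{d}
  S via S→a: +{a}
  S via S→c A: +{c}
  S via S→d B: +{d}
  S: {a,c,d}  A: {c,d}  B: {c}  C: {b,c,d}
round 2:
  A via A→S B: +{a}
  S: {a,c,d}  A: {a,c,d}  B: {c}  C: {b,c,d}
round 3: (no change)
  S: {a,c,d}  A: {a,c,d}  B: {c}  C: {b,c,d}

FIRST(A) = ["a", "c", "d"]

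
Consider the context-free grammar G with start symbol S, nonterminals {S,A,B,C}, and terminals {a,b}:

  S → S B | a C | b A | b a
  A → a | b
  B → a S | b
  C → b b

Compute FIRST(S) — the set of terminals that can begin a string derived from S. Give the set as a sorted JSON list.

FIRST iteration:
pass 1:
  A via A→a: +{a}
  A via A→b: +{b}
  B via B→a S: +{a}
  B via B→b: +{b}
  C via C→b b: +{b}
  S via S→a C: +{a}
  S via S→b A: +{b}
  S: {a,b}  A: {a,b}  B: {a,b}  C: {b}
pass 2: (stable)
  S: {a,b}  A: {a,b}  B: {a,b}  C: {b}

FIRST(S) = ["a", "b"]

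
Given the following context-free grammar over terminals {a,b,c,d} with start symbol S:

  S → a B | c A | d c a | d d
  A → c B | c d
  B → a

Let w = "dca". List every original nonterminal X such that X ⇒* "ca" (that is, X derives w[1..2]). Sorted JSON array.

CNF form of G:
  S -> T0 A | T1 T1 | T1 X3 | T2 B
  A -> T0 B | T0 T1
  B -> a
  T0 -> c
  T1 -> d
  T2 -> a
  X3 -> T0 T2

CYK fill — only the sub-triangle for w[1..2]:
  T[1,1] 'c' = {T0}  orig:{}
  T[2,2] 'a' = {B,T2}  orig:{B}
  T[1,2] 'ca' = {A,X3}  orig:{A}

Original NTs in T[1,2] deriving "ca": ["A"]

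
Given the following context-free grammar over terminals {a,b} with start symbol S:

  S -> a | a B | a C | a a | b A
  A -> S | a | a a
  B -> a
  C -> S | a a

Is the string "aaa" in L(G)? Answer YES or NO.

Convert to CNF:
  S -> T0 B | T0 C | T0 T0 | T1 A | a
  A -> T0 B | T0 C | T0 T0 | T1 A | a
  B -> a
  C -> T0 B | T0 C | T0 T0 | T1 A | a
  T0 -> a
  T1 -> b

CYK table (by increasing span):
  [0..0]={A,B,C,S,T0}  "a"  orig:{A,B,C,S}
  [1..1]={A,B,C,S,T0}  "a"  orig:{A,B,C,S}
  [2..2]={A,B,C,S,T0}  "a"  orig:{A,B,C,S}
  [0..1]={A,C,S}  "aa"
  [1..2]={A,C,S}  "aa"
  [0..2]={A,C,S}  "aaa"

S ∈ T[0,2] ⇒ YES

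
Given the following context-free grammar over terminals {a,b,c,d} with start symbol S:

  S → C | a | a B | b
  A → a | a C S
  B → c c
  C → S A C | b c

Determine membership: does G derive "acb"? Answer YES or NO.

Convert to CNF:
  S -> S X5 | T0 B | T2 T1 | a | b
  A -> T0 X3 | a
  B -> T1 T1
  C -> S X4 | T2 T1
  T0 -> a
  T1 -> c
  T2 -> b
  X3 -> C S
  X4 -> A C
  X5 -> A C

Fill CYK table bottom-up:
  T[0,0] 'a' = {A,S,T0}  orig:{A,S}
  T[1,1] 'c' = {T1}  orig:{}
  T[2,2] 'b' = {S,T2}  orig:{S}
  T[0,1] 'ac' = ∅
  T[1,2] 'cb' = ∅
  T[0,2] 'acb' = ∅

S ∉ T[0,2] ⇒ NO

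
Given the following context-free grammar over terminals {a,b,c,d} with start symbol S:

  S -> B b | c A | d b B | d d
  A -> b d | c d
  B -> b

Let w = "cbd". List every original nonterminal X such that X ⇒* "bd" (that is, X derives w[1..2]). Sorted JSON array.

Convert to CNF:
  S -> B T0 | T1 T1 | T1 X3 | T2 A
  A -> T0 T1 | T2 T1
  B -> b
  T0 -> b
  T1 -> d
  T2 -> c
  X3 -> T0 B

Fill CYK table bottom-up, restricted to cells inside w[1..2]:
  cell(1,1) b: {B,T0}  orig:{B}
  cell(2,2) d: {T1}  orig:{}
  cell(1,2) bd: {A}

Original NTs in T[1,2] deriving "bd": ["A"]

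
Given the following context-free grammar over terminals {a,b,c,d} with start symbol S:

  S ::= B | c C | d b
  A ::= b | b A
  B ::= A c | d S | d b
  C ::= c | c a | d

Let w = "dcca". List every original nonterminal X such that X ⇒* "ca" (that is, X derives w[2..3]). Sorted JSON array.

CNF form of G:
  S -> A T1 | T1 C | T2 S | T2 T0
  A -> T0 A | b
  B -> A T1 | T2 S | T2 T0
  C -> T1 T3 | c | d
  T0 -> b
  T1 -> c
  T2 -> d
  T3 -> a

CYK fill (cells [i..j] with 2 ≤ i ≤ j ≤ 3 only):
  cell(2,2) c: {C,T1}  orig:{C}
  cell(3,3) a: {T3}  orig:{}
  cell(2,3) ca: {C}

Original NTs in T[2,3] deriving "ca": ["C"]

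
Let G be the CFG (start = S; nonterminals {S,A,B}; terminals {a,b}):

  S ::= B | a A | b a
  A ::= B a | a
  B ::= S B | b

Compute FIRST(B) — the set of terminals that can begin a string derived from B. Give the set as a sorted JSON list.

Compute FIRST by fixpoint:
pass 1:
  A via A→a: +{a}
  B via B→b: +{b}
  S via S→B: +{b}
  S via S→a A: +{a}
  FIRST(S)={a,b}  FIRST(A)={a}  FIRST(B)={b}
pass 2:
  A via A→B a: +{b}
  B via B→S B: +{a}
  FIRST(S)={a,b}  FIRST(A)={a,b}  FIRST(B)={a,b}
pass 3: (stable)
  FIRST(S)={a,b}  FIRST(A)={a,b}  FIRST(B)={a,b}

FIRST(B) = ["a", "b"]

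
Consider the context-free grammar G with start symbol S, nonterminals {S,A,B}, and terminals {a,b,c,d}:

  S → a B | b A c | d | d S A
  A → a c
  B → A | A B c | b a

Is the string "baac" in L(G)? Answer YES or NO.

CNF form of G:
  S -> T0 B | T2 X5 | T3 X6 | d
  A -> T0 T1
  B -> A X4 | T0 T1 | T2 T0
  T0 -> a
  T1 -> c
  T2 -> b
  T3 -> d
  X4 -> B T1
  X5 -> A T1
  X6 -> S A

Fill CYK table bottom-up:
  T[0,0] 'b' = {T2}  orig:{}
  T[1,1] 'a' = {T0}  orig:{}
  T[2,2] 'a' = {T0}  orig:{}
  T[3,3] 'c' = {T1}  orig:{}
  T[0,1] 'ba' = {B}
  T[1,2] 'aa' = ∅
  T[2,3] 'ac' = {A,B}
  T[0,2] 'baa' = ∅
  T[1,3] 'aac' = {S}
  T[0,3] 'baac' = ∅

S ∉ T[0,3] ⇒ NO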